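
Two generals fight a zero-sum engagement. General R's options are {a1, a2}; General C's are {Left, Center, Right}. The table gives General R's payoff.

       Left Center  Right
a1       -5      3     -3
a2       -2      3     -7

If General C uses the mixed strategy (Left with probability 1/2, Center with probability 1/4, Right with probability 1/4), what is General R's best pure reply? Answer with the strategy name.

a2

Expected payoff of a1: (1/2)·(-5) + (1/4)·3 + (1/4)·(-3) = -5/2.
Expected payoff of a2: (1/2)·(-2) + (1/4)·3 + (1/4)·(-7) = -2.
The largest is -2, so General R's best response is a2.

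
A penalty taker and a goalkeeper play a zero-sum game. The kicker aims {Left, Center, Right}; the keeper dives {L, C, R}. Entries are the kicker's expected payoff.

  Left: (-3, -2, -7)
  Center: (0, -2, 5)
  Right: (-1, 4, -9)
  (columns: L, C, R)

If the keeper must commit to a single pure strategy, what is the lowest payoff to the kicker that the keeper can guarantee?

0

Column maxima: L → 0, C → 4, R → 5.
The smallest of these is 0.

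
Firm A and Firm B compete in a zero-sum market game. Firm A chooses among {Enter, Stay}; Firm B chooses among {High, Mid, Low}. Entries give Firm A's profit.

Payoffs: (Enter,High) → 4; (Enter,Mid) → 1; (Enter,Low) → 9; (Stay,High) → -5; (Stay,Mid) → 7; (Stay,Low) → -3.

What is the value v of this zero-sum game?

11/5

Row minima: Enter → 1, Stay → -5; maximin = 1.
Column maxima: High → 4, Mid → 7, Low → 9; minimax = 4.
1 ≠ 4, so there is no saddle point; optimal play is mixed.
Low is strictly dominated by High (it gives Firm A strictly more in every row), so Firm B never plays it.
On the remaining 2×2 (Enter, Stay vs High, Mid):
Let Firm A play Enter with probability p. Expected payoff against High: 4p + (-5)(1−p) = 9p − 5; against Mid: 1p + 7(1−p) = −6p + 7.
Setting these equal: 9p − 5 = −6p + 7 ⇒ 15p = 12 ⇒ p = 4/5, and the value is (9)·(4/5) − 5 = 11/5.
For Firm B: with q = P(High), equating Enter's and Stay's payoffs gives 3q + 1 = −12q + 7 ⇒ q = 2/5.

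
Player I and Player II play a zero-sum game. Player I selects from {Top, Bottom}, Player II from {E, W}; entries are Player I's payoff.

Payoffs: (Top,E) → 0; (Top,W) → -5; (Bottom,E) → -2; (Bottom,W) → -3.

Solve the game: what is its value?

-3

Row minima: Top → -5, Bottom → -3; maximin = -3.
Column maxima: E → 0, W → -3; minimax = -3.
Since maximin = minimax = -3, there is a saddle point and the value is -3.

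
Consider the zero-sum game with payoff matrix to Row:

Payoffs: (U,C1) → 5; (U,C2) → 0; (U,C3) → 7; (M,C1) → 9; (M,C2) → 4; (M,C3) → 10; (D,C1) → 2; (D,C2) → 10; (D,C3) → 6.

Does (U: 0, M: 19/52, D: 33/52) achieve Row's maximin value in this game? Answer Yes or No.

No

Against C1 this mix gives (19/52)·9 + (33/52)·2 = 237/52.
Against C2 this mix gives (19/52)·4 + (33/52)·10 = 203/26.
Against C3 this mix gives (19/52)·10 + (33/52)·6 = 97/13.
Column will play C1, holding Row to 237/52. Shifting weight toward the row that does better against C1 would raise this floor (the equalizing mix achieves 82/13 against both C1 and C2), so the proposed strategy is not optimal.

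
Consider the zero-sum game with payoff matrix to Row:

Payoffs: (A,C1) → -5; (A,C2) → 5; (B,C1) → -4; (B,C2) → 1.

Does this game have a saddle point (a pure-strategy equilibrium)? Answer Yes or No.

Yes

Row minima: A → -5, B → -4; maximin = -4.
Column maxima: C1 → -4, C2 → 5; minimax = -4.
maximin = minimax = -4, so a saddle point exists.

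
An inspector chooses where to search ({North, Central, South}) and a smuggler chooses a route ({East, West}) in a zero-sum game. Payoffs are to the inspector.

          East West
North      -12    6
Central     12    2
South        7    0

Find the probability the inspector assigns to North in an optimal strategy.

5/14

Row minima: North → -12, Central → 2, South → 0; maximin = 2.
Column maxima: East → 12, West → 6; minimax = 6.
2 ≠ 6, so there is no saddle point; optimal play is mixed.
South is strictly dominated by Central, so the inspector never plays it.
On the remaining 2×2 (North, Central vs East, West):
Let the inspector play North with probability p. Expected payoff against East: (-12)p + 12(1−p) = −24p + 12; against West: 6p + 2(1−p) = 4p + 2.
Setting these equal: −24p + 12 = 4p + 2 ⇒ −28p = -10 ⇒ p = 5/14, and the value is (-24)·(5/14) + 12 = 24/7.
For the smuggler: with q = P(East), equating North's and Central's payoffs gives −18q + 6 = 10q + 2 ⇒ q = 1/7.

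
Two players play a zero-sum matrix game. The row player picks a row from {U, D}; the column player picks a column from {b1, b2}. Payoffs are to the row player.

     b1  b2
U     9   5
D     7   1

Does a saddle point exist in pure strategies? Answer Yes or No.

Row minima: U → 5, D → 1; maximin = 5.
Column maxima: b1 → 9, b2 → 5; minimax = 5.
maximin = minimax = 5, so a saddle point exists.

Yes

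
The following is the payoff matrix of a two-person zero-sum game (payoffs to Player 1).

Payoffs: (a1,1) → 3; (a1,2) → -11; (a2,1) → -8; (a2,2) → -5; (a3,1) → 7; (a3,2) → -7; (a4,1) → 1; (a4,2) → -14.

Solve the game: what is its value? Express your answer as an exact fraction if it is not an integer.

Row minima: a1 → -11, a2 → -8, a3 → -7, a4 → -14; maximin = -7.
Column maxima: 1 → 7, 2 → -5; minimax = -5.
-7 ≠ -5, so there is no saddle point; optimal play is mixed.
a1 is strictly dominated by a3, so Player 1 never plays it.
a4 is strictly dominated by a3, so Player 1 never plays it.
On the remaining 2×2 (a2, a3 vs 1, 2):
Let Player 1 play a2 with probability p. Expected payoff against 1: (-8)p + 7(1−p) = −15p + 7; against 2: (-5)p + (-7)(1−p) = 2p − 7.
Setting these equal: −15p + 7 = 2p − 7 ⇒ −17p = -14 ⇒ p = 14/17, and the value is (-15)·(14/17) + 7 = -91/17.
For Player 2: with q = P(1), equating a2's and a3's payoffs gives −3q − 5 = 14q − 7 ⇒ q = 2/17.

-91/17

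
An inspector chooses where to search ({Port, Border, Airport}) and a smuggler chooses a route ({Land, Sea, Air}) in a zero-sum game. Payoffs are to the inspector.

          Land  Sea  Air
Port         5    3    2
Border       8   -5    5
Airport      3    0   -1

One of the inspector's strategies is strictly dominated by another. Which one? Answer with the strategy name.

Port gives a strictly higher payoff than Airport against every column: 5 > 3, 3 > 0, 2 > -1.
So Airport is strictly dominated and the inspector never plays it.

Airport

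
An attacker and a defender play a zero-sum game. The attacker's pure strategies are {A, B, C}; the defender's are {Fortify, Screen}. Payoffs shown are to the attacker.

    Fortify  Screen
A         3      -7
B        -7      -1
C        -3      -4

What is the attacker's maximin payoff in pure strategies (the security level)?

-4

Row minima: A → -7, B → -7, C → -4.
The best of these is -4.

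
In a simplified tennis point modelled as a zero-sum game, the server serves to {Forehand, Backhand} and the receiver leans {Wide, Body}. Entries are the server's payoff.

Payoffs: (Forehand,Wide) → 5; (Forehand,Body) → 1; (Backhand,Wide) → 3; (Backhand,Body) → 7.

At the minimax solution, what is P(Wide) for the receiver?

3/4

Row minima: Forehand → 1, Backhand → 3; maximin = 3.
Column maxima: Wide → 5, Body → 7; minimax = 5.
3 ≠ 5, so there is no saddle point; optimal play is mixed.
Let the server play Forehand with probability p. Expected payoff against Wide: 5p + 3(1−p) = 2p + 3; against Body: 1p + 7(1−p) = −6p + 7.
Setting these equal: 2p + 3 = −6p + 7 ⇒ 8p = 4 ⇒ p = 1/2, and the value is (2)·(1/2) + 3 = 4.
For the receiver: with q = P(Wide), equating Forehand's and Backhand's payoffs gives 4q + 1 = −4q + 7 ⇒ q = 3/4.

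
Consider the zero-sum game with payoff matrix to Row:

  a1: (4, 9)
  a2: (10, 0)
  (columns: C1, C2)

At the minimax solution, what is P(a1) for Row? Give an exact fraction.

2/3

Row minima: a1 → 4, a2 → 0; maximin = 4.
Column maxima: C1 → 10, C2 → 9; minimax = 9.
4 ≠ 9, so there is no saddle point; optimal play is mixed.
Let Row play a1 with probability p. Expected payoff against C1: 4p + 10(1−p) = −6p + 10; against C2: 9p + 0(1−p) = 9p.
Setting these equal: −6p + 10 = 9p ⇒ −15p = -10 ⇒ p = 2/3, and the value is (-6)·(2/3) + 10 = 6.
For Column: with q = P(C1), equating a1's and a2's payoffs gives −5q + 9 = 10q ⇒ q = 3/5.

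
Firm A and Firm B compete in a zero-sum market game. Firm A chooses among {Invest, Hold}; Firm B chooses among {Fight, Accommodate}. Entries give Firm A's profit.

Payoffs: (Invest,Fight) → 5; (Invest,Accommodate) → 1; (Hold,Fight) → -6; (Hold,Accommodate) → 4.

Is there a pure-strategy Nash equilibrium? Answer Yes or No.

No

Row minima: Invest → 1, Hold → -6; maximin = 1.
Column maxima: Fight → 5, Accommodate → 4; minimax = 4.
1 ≠ 4, so no pure-strategy equilibrium exists.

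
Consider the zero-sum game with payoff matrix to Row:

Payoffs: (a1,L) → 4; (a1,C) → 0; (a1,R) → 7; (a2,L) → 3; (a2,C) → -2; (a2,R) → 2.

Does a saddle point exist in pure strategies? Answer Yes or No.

Row minima: a1 → 0, a2 → -2; maximin = 0.
Column maxima: L → 4, C → 0, R → 7; minimax = 0.
maximin = minimax = 0, so a saddle point exists.

Yes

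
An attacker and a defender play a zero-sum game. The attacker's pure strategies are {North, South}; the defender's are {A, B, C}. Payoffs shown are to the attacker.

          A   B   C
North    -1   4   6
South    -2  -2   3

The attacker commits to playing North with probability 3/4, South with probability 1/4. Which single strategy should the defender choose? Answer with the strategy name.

If the defender plays A, the attacker's expected payoff is (3/4)·(-1) + (1/4)·(-2) = -5/4.
If the defender plays B, the attacker's expected payoff is (3/4)·4 + (1/4)·(-2) = 5/2.
If the defender plays C, the attacker's expected payoff is (3/4)·6 + (1/4)·3 = 21/4.
The defender minimizes the attacker's payoff; the smallest is -5/4, so the best response is A.

A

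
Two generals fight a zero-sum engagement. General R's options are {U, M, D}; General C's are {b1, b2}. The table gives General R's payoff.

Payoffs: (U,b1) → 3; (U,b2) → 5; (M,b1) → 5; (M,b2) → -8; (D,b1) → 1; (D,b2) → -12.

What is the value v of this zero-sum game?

49/15

Row minima: U → 3, M → -8, D → -12; maximin = 3.
Column maxima: b1 → 5, b2 → 5; minimax = 5.
3 ≠ 5, so there is no saddle point; optimal play is mixed.
D is strictly dominated by U, so General R never plays it.
On the remaining 2×2 (U, M vs b1, b2):
Let General R play U with probability p. Expected payoff against b1: 3p + 5(1−p) = −2p + 5; against b2: 5p + (-8)(1−p) = 13p − 8.
Setting these equal: −2p + 5 = 13p − 8 ⇒ −15p = -13 ⇒ p = 13/15, and the value is (-2)·(13/15) + 5 = 49/15.
For General C: with q = P(b1), equating U's and M's payoffs gives −2q + 5 = 13q − 8 ⇒ q = 13/15.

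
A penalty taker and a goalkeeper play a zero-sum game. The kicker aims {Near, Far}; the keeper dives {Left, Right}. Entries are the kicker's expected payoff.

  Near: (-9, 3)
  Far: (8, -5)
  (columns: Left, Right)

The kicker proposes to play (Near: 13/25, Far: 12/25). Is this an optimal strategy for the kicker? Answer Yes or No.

Against Left this mix gives (13/25)·(-9) + (12/25)·8 = -21/25.
Against Right this mix gives (13/25)·3 + (12/25)·(-5) = -21/25.
All of the keeper's active replies (Left, Right) yield -21/25, and no column does worse for the kicker. The mix makes the keeper indifferent and guarantees -21/25, so it is optimal.

Yes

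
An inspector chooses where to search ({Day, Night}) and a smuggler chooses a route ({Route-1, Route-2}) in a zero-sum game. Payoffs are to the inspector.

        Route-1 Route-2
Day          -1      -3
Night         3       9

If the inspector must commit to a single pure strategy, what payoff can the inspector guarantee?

3

Row minima: Day → -3, Night → 3.
The best of these is 3.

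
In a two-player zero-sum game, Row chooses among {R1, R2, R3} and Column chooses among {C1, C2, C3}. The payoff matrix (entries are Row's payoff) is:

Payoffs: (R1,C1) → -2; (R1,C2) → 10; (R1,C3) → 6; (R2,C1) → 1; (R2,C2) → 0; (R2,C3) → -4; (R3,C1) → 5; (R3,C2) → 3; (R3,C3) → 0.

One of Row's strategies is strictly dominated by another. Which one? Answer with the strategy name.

R3 gives a strictly higher payoff than R2 against every column: 5 > 1, 3 > 0, 0 > -4.
So R2 is strictly dominated and Row never plays it.

R2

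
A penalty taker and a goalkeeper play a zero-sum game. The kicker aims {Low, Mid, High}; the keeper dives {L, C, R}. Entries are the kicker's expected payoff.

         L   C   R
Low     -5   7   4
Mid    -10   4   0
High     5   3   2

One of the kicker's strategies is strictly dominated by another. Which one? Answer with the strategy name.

Low gives a strictly higher payoff than Mid against every column: -5 > -10, 7 > 4, 4 > 0.
So Mid is strictly dominated and the kicker never plays it.

Mid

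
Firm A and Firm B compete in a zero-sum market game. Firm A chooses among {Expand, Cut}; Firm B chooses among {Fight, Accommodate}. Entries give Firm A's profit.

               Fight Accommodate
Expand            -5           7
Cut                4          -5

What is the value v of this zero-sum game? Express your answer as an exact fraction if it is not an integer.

Row minima: Expand → -5, Cut → -5; maximin = -5.
Column maxima: Fight → 4, Accommodate → 7; minimax = 4.
-5 ≠ 4, so there is no saddle point; optimal play is mixed.
Let Firm A play Expand with probability p. Expected payoff against Fight: (-5)p + 4(1−p) = −9p + 4; against Accommodate: 7p + (-5)(1−p) = 12p − 5.
Setting these equal: −9p + 4 = 12p − 5 ⇒ −21p = -9 ⇒ p = 3/7, and the value is (-9)·(3/7) + 4 = 1/7.
For Firm B: with q = P(Fight), equating Expand's and Cut's payoffs gives −12q + 7 = 9q − 5 ⇒ q = 4/7.

1/7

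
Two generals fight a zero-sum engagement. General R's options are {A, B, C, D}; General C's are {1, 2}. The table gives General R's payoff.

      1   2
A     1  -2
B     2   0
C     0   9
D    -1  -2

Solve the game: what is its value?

Row minima: A → -2, B → 0, C → 0, D → -2; maximin = 0.
Column maxima: 1 → 2, 2 → 9; minimax = 2.
0 ≠ 2, so there is no saddle point; optimal play is mixed.
A is strictly dominated by B, so General R never plays it.
D is strictly dominated by B, so General R never plays it.
On the remaining 2×2 (B, C vs 1, 2):
Let General R play B with probability p. Expected payoff against 1: 2p + 0(1−p) = 2p; against 2: 0p + 9(1−p) = −9p + 9.
Setting these equal: 2p = −9p + 9 ⇒ 11p = 9 ⇒ p = 9/11, and the value is (2)·(9/11) = 18/11.
For General C: with q = P(1), equating B's and C's payoffs gives 2q = −9q + 9 ⇒ q = 9/11.

18/11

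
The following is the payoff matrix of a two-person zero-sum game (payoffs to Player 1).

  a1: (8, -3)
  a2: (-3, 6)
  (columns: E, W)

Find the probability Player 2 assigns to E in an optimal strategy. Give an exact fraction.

9/20

Row minima: a1 → -3, a2 → -3; maximin = -3.
Column maxima: E → 8, W → 6; minimax = 6.
-3 ≠ 6, so there is no saddle point; optimal play is mixed.
Let Player 1 play a1 with probability p. Expected payoff against E: 8p + (-3)(1−p) = 11p − 3; against W: (-3)p + 6(1−p) = −9p + 6.
Setting these equal: 11p − 3 = −9p + 6 ⇒ 20p = 9 ⇒ p = 9/20, and the value is (11)·(9/20) − 3 = 39/20.
For Player 2: with q = P(E), equating a1's and a2's payoffs gives 11q − 3 = −9q + 6 ⇒ q = 9/20.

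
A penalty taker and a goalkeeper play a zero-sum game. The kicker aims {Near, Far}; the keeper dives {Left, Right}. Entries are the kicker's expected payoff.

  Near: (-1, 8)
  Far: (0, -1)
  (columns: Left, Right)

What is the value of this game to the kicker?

-1/10

Row minima: Near → -1, Far → -1; maximin = -1.
Column maxima: Left → 0, Right → 8; minimax = 0.
-1 ≠ 0, so there is no saddle point; optimal play is mixed.
Let the kicker play Near with probability p. Expected payoff against Left: (-1)p + 0(1−p) = −p; against Right: 8p + (-1)(1−p) = 9p − 1.
Setting these equal: −p = 9p − 1 ⇒ −10p = -1 ⇒ p = 1/10, and the value is (-1)·(1/10) = -1/10.
For the keeper: with q = P(Left), equating Near's and Far's payoffs gives −9q + 8 = q − 1 ⇒ q = 9/10.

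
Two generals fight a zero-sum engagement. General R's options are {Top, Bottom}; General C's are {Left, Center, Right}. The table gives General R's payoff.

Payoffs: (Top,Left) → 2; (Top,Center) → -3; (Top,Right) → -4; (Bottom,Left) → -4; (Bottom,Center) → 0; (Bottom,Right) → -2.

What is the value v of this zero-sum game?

Row minima: Top → -4, Bottom → -4; maximin = -4.
Column maxima: Left → 2, Center → 0, Right → -2; minimax = -2.
-4 ≠ -2, so there is no saddle point; optimal play is mixed.
Center is strictly dominated by Right (it gives General R strictly more in every row), so General C never plays it.
On the remaining 2×2 (Top, Bottom vs Left, Right):
Let General R play Top with probability p. Expected payoff against Left: 2p + (-4)(1−p) = 6p − 4; against Right: (-4)p + (-2)(1−p) = −2p − 2.
Setting these equal: 6p − 4 = −2p − 2 ⇒ 8p = 2 ⇒ p = 1/4, and the value is (6)·(1/4) − 4 = -5/2.
For General C: with q = P(Left), equating Top's and Bottom's payoffs gives 6q − 4 = −2q − 2 ⇒ q = 1/4.

-5/2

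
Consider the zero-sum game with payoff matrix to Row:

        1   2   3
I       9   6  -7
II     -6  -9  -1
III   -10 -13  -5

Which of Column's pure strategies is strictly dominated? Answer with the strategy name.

1

2 holds Row's payoff strictly below 1 in every row: 6 < 9, -9 < -6, -13 < -10.
So 1 is strictly dominated for Column.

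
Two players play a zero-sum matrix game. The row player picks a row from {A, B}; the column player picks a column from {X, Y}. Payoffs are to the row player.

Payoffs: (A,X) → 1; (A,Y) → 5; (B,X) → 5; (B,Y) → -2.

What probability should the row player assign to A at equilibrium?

Row minima: A → 1, B → -2; maximin = 1.
Column maxima: X → 5, Y → 5; minimax = 5.
1 ≠ 5, so there is no saddle point; optimal play is mixed.
Let the row player play A with probability p. Expected payoff against X: 1p + 5(1−p) = −4p + 5; against Y: 5p + (-2)(1−p) = 7p − 2.
Setting these equal: −4p + 5 = 7p − 2 ⇒ −11p = -7 ⇒ p = 7/11, and the value is (-4)·(7/11) + 5 = 27/11.
For the column player: with q = P(X), equating A's and B's payoffs gives −4q + 5 = 7q − 2 ⇒ q = 7/11.

7/11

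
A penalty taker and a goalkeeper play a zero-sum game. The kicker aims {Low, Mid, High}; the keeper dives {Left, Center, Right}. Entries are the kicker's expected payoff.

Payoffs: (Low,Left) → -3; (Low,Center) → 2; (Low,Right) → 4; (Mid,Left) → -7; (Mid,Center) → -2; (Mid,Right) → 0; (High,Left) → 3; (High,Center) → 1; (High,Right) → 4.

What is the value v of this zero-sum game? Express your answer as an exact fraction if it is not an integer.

Row minima: Low → -3, Mid → -7, High → 1; maximin = 1.
Column maxima: Left → 3, Center → 2, Right → 4; minimax = 2.
1 ≠ 2, so there is no saddle point; optimal play is mixed.
Mid is strictly dominated by Low, so the kicker never plays it.
Right is strictly dominated by Left (it gives the kicker strictly more in every row), so the keeper never plays it.
On the remaining 2×2 (Low, High vs Left, Center):
Let the kicker play Low with probability p. Expected payoff against Left: (-3)p + 3(1−p) = −6p + 3; against Center: 2p + 1(1−p) = p + 1.
Setting these equal: −6p + 3 = p + 1 ⇒ −7p = -2 ⇒ p = 2/7, and the value is (-6)·(2/7) + 3 = 9/7.
For the keeper: with q = P(Left), equating Low's and High's payoffs gives −5q + 2 = 2q + 1 ⇒ q = 1/7.

9/7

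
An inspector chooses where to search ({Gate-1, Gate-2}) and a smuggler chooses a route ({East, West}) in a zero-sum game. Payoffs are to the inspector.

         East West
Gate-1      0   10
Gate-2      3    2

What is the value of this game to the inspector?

30/11

Row minima: Gate-1 → 0, Gate-2 → 2; maximin = 2.
Column maxima: East → 3, West → 10; minimax = 3.
2 ≠ 3, so there is no saddle point; optimal play is mixed.
Let the inspector play Gate-1 with probability p. Expected payoff against East: 0p + 3(1−p) = −3p + 3; against West: 10p + 2(1−p) = 8p + 2.
Setting these equal: −3p + 3 = 8p + 2 ⇒ −11p = -1 ⇒ p = 1/11, and the value is (-3)·(1/11) + 3 = 30/11.
For the smuggler: with q = P(East), equating Gate-1's and Gate-2's payoffs gives −10q + 10 = q + 2 ⇒ q = 8/11.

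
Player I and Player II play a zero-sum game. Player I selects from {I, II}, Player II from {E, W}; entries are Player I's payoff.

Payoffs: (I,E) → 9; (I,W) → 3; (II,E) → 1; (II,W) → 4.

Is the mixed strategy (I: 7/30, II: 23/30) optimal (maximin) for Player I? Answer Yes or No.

Against E this mix gives (7/30)·9 + (23/30)·1 = 43/15.
Against W this mix gives (7/30)·3 + (23/30)·4 = 113/30.
Player II will play E, holding Player I to 43/15. Shifting weight toward the row that does better against E would raise this floor (the equalizing mix achieves 11/3 against both E and W), so the proposed strategy is not optimal.

No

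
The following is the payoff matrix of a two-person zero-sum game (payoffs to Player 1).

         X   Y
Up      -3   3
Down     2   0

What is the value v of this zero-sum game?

Row minima: Up → -3, Down → 0; maximin = 0.
Column maxima: X → 2, Y → 3; minimax = 2.
0 ≠ 2, so there is no saddle point; optimal play is mixed.
Let Player 1 play Up with probability p. Expected payoff against X: (-3)p + 2(1−p) = −5p + 2; against Y: 3p + 0(1−p) = 3p.
Setting these equal: −5p + 2 = 3p ⇒ −8p = -2 ⇒ p = 1/4, and the value is (-5)·(1/4) + 2 = 3/4.
For Player 2: with q = P(X), equating Up's and Down's payoffs gives −6q + 3 = 2q ⇒ q = 3/8.

3/4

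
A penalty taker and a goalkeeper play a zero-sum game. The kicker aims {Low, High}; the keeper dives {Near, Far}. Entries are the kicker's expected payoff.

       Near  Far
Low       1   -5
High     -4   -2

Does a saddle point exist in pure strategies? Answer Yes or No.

Row minima: Low → -5, High → -4; maximin = -4.
Column maxima: Near → 1, Far → -2; minimax = -2.
-4 ≠ -2, so no pure-strategy equilibrium exists.

No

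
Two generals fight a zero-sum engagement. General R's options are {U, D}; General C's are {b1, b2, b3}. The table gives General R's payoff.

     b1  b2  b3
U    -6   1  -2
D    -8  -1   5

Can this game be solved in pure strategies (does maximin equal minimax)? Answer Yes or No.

Row minima: U → -6, D → -8; maximin = -6.
Column maxima: b1 → -6, b2 → 1, b3 → 5; minimax = -6.
maximin = minimax = -6, so a saddle point exists.

Yes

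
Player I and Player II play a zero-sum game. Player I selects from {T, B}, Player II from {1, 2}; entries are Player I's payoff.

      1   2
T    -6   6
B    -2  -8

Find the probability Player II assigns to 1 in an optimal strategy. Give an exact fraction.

Row minima: T → -6, B → -8; maximin = -6.
Column maxima: 1 → -2, 2 → 6; minimax = -2.
-6 ≠ -2, so there is no saddle point; optimal play is mixed.
Let Player I play T with probability p. Expected payoff against 1: (-6)p + (-2)(1−p) = −4p − 2; against 2: 6p + (-8)(1−p) = 14p − 8.
Setting these equal: −4p − 2 = 14p − 8 ⇒ −18p = -6 ⇒ p = 1/3, and the value is (-4)·(1/3) − 2 = -10/3.
For Player II: with q = P(1), equating T's and B's payoffs gives −12q + 6 = 6q − 8 ⇒ q = 7/9.

7/9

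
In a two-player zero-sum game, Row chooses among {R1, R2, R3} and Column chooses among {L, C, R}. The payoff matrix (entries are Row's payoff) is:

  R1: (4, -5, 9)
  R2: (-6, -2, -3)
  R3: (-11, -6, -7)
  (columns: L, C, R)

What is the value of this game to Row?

Row minima: R1 → -5, R2 → -6, R3 → -11; maximin = -5.
Column maxima: L → 4, C → -2, R → 9; minimax = -2.
-5 ≠ -2, so there is no saddle point; optimal play is mixed.
R3 is strictly dominated by R1, so Row never plays it.
R is strictly dominated by L (it gives Row strictly more in every row), so Column never plays it.
On the remaining 2×2 (R1, R2 vs L, C):
Let Row play R1 with probability p. Expected payoff against L: 4p + (-6)(1−p) = 10p − 6; against C: (-5)p + (-2)(1−p) = −3p − 2.
Setting these equal: 10p − 6 = −3p − 2 ⇒ 13p = 4 ⇒ p = 4/13, and the value is (10)·(4/13) − 6 = -38/13.
For Column: with q = P(L), equating R1's and R2's payoffs gives 9q − 5 = −4q − 2 ⇒ q = 3/13.

-38/13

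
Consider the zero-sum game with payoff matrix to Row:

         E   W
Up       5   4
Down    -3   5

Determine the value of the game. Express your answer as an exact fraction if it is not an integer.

37/9

Row minima: Up → 4, Down → -3; maximin = 4.
Column maxima: E → 5, W → 5; minimax = 5.
4 ≠ 5, so there is no saddle point; optimal play is mixed.
Let Row play Up with probability p. Expected payoff against E: 5p + (-3)(1−p) = 8p − 3; against W: 4p + 5(1−p) = −p + 5.
Setting these equal: 8p − 3 = −p + 5 ⇒ 9p = 8 ⇒ p = 8/9, and the value is (8)·(8/9) − 3 = 37/9.
For Column: with q = P(E), equating Up's and Down's payoffs gives q + 4 = −8q + 5 ⇒ q = 1/9.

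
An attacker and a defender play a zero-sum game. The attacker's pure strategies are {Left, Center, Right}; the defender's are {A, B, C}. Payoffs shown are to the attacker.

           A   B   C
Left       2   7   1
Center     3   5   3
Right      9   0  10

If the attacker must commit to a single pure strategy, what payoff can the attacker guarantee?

3

Row minima: Left → 1, Center → 3, Right → 0.
The best of these is 3.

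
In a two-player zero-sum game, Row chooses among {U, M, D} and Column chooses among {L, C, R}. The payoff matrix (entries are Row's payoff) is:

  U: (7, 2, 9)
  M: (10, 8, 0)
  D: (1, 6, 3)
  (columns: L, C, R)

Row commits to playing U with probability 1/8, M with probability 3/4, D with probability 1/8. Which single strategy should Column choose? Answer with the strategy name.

If Column plays L, Row's expected payoff is (1/8)·7 + (3/4)·10 + (1/8)·1 = 17/2.
If Column plays C, Row's expected payoff is (1/8)·2 + (3/4)·8 + (1/8)·6 = 7.
If Column plays R, Row's expected payoff is (1/8)·9 + (3/4)·0 + (1/8)·3 = 3/2.
Column minimizes Row's payoff; the smallest is 3/2, so the best response is R.

R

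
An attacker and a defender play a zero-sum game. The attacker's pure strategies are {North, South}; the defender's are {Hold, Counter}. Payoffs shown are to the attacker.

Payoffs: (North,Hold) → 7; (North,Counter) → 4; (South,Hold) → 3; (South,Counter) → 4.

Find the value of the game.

Row minima: North → 4, South → 3; maximin = 4.
Column maxima: Hold → 7, Counter → 4; minimax = 4.
Since maximin = minimax = 4, there is a saddle point and the value is 4.

4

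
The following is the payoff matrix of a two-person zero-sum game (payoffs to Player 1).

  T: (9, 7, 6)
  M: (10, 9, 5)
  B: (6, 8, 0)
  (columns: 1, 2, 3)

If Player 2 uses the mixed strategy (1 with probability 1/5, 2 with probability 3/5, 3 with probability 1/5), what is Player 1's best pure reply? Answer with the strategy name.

M

Expected payoff of T: (1/5)·9 + (3/5)·7 + (1/5)·6 = 36/5.
Expected payoff of M: (1/5)·10 + (3/5)·9 + (1/5)·5 = 42/5.
Expected payoff of B: (1/5)·6 + (3/5)·8 + (1/5)·0 = 6.
The largest is 42/5, so Player 1's best response is M.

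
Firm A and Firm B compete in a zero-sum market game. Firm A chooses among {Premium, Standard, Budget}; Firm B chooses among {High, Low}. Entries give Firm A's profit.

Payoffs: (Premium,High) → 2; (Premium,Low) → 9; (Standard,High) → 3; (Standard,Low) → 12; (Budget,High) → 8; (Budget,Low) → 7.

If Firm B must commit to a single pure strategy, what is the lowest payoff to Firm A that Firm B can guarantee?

Column maxima: High → 8, Low → 12.
The smallest of these is 8.

8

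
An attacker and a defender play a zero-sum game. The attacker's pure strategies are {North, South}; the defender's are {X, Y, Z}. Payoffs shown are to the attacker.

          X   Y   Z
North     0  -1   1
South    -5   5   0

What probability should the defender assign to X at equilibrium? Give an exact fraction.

Row minima: North → -1, South → -5; maximin = -1.
Column maxima: X → 0, Y → 5, Z → 1; minimax = 0.
-1 ≠ 0, so there is no saddle point; optimal play is mixed.
Z is strictly dominated by X (it gives the attacker strictly more in every row), so the defender never plays it.
On the remaining 2×2 (North, South vs X, Y):
Let the attacker play North with probability p. Expected payoff against X: 0p + (-5)(1−p) = 5p − 5; against Y: (-1)p + 5(1−p) = −6p + 5.
Setting these equal: 5p − 5 = −6p + 5 ⇒ 11p = 10 ⇒ p = 10/11, and the value is (5)·(10/11) − 5 = -5/11.
For the defender: with q = P(X), equating North's and South's payoffs gives q − 1 = −10q + 5 ⇒ q = 6/11.

6/11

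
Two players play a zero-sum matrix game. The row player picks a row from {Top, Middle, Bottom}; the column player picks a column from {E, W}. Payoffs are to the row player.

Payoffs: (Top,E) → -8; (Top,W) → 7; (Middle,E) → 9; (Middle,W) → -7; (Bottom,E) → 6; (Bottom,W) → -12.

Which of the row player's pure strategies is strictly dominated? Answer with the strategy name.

Middle gives a strictly higher payoff than Bottom against every column: 9 > 6, -7 > -12.
So Bottom is strictly dominated and the row player never plays it.

Bottom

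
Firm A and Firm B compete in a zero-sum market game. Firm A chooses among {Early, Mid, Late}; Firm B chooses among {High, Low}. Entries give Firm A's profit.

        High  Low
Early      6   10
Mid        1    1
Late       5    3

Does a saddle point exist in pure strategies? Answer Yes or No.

Row minima: Early → 6, Mid → 1, Late → 3; maximin = 6.
Column maxima: High → 6, Low → 10; minimax = 6.
maximin = minimax = 6, so a saddle point exists.

Yes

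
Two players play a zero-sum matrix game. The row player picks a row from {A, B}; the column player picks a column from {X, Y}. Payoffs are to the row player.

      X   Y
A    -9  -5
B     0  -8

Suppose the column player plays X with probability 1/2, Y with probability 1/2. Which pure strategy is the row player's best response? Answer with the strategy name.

B

Expected payoff of A: (1/2)·(-9) + (1/2)·(-5) = -7.
Expected payoff of B: (1/2)·0 + (1/2)·(-8) = -4.
The largest is -4, so the row player's best response is B.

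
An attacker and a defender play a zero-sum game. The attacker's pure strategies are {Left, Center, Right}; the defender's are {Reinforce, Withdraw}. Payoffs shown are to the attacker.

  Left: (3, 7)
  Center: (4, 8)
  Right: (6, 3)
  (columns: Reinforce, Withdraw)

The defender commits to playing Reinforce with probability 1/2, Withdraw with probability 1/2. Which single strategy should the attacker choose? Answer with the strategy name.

Center

Expected payoff of Left: (1/2)·3 + (1/2)·7 = 5.
Expected payoff of Center: (1/2)·4 + (1/2)·8 = 6.
Expected payoff of Right: (1/2)·6 + (1/2)·3 = 9/2.
The largest is 6, so the attacker's best response is Center.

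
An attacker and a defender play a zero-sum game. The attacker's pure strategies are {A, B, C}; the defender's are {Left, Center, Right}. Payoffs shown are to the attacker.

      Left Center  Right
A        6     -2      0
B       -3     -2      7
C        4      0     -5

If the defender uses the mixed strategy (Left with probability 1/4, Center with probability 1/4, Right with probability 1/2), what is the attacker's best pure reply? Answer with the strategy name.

B

Expected payoff of A: (1/4)·6 + (1/4)·(-2) + (1/2)·0 = 1.
Expected payoff of B: (1/4)·(-3) + (1/4)·(-2) + (1/2)·7 = 9/4.
Expected payoff of C: (1/4)·4 + (1/4)·0 + (1/2)·(-5) = -3/2.
The largest is 9/4, so the attacker's best response is B.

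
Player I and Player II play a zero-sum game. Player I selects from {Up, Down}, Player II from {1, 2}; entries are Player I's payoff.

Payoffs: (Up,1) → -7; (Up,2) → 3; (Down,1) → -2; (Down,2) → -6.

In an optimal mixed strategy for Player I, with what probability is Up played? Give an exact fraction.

2/7

Row minima: Up → -7, Down → -6; maximin = -6.
Column maxima: 1 → -2, 2 → 3; minimax = -2.
-6 ≠ -2, so there is no saddle point; optimal play is mixed.
Let Player I play Up with probability p. Expected payoff against 1: (-7)p + (-2)(1−p) = −5p − 2; against 2: 3p + (-6)(1−p) = 9p − 6.
Setting these equal: −5p − 2 = 9p − 6 ⇒ −14p = -4 ⇒ p = 2/7, and the value is (-5)·(2/7) − 2 = -24/7.
For Player II: with q = P(1), equating Up's and Down's payoffs gives −10q + 3 = 4q − 6 ⇒ q = 9/14.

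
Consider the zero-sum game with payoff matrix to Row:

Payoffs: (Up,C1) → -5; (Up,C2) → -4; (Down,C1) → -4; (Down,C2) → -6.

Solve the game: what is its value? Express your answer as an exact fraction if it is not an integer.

Row minima: Up → -5, Down → -6; maximin = -5.
Column maxima: C1 → -4, C2 → -4; minimax = -4.
-5 ≠ -4, so there is no saddle point; optimal play is mixed.
Let Row play Up with probability p. Expected payoff against C1: (-5)p + (-4)(1−p) = −p − 4; against C2: (-4)p + (-6)(1−p) = 2p − 6.
Setting these equal: −p − 4 = 2p − 6 ⇒ −3p = -2 ⇒ p = 2/3, and the value is (-1)·(2/3) − 4 = -14/3.
For Column: with q = P(C1), equating Up's and Down's payoffs gives −q − 4 = 2q − 6 ⇒ q = 2/3.

-14/3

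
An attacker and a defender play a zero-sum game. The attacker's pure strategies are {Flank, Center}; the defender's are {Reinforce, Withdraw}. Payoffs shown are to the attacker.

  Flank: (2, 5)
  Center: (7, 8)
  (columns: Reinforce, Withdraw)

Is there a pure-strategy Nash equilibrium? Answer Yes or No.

Row minima: Flank → 2, Center → 7; maximin = 7.
Column maxima: Reinforce → 7, Withdraw → 8; minimax = 7.
maximin = minimax = 7, so a saddle point exists.

Yes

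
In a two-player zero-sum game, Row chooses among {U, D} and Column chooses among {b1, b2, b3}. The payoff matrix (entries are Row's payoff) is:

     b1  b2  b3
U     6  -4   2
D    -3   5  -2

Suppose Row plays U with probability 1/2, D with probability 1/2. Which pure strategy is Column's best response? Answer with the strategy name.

If Column plays b1, Row's expected payoff is (1/2)·6 + (1/2)·(-3) = 3/2.
If Column plays b2, Row's expected payoff is (1/2)·(-4) + (1/2)·5 = 1/2.
If Column plays b3, Row's expected payoff is (1/2)·2 + (1/2)·(-2) = 0.
Column minimizes Row's payoff; the smallest is 0, so the best response is b3.

b3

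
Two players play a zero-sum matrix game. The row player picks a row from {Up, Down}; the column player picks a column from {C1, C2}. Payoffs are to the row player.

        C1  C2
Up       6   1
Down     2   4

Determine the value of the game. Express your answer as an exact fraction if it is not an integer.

22/7

Row minima: Up → 1, Down → 2; maximin = 2.
Column maxima: C1 → 6, C2 → 4; minimax = 4.
2 ≠ 4, so there is no saddle point; optimal play is mixed.
Let the row player play Up with probability p. Expected payoff against C1: 6p + 2(1−p) = 4p + 2; against C2: 1p + 4(1−p) = −3p + 4.
Setting these equal: 4p + 2 = −3p + 4 ⇒ 7p = 2 ⇒ p = 2/7, and the value is (4)·(2/7) + 2 = 22/7.
For the column player: with q = P(C1), equating Up's and Down's payoffs gives 5q + 1 = −2q + 4 ⇒ q = 3/7.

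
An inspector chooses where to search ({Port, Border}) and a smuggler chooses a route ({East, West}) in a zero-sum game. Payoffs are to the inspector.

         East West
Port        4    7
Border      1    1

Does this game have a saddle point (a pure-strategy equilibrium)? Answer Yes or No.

Row minima: Port → 4, Border → 1; maximin = 4.
Column maxima: East → 4, West → 7; minimax = 4.
maximin = minimax = 4, so a saddle point exists.

Yes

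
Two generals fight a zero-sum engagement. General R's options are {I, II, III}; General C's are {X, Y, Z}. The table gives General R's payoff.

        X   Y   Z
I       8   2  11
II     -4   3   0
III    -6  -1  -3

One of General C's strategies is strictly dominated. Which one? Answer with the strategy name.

X holds General R's payoff strictly below Z in every row: 8 < 11, -4 < 0, -6 < -3.
So Z is strictly dominated for General C.

Z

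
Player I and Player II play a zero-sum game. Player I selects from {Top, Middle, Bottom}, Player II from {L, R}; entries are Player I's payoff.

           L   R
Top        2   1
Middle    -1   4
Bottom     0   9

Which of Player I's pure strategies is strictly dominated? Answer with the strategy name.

Middle

Bottom gives a strictly higher payoff than Middle against every column: 0 > -1, 9 > 4.
So Middle is strictly dominated and Player I never plays it.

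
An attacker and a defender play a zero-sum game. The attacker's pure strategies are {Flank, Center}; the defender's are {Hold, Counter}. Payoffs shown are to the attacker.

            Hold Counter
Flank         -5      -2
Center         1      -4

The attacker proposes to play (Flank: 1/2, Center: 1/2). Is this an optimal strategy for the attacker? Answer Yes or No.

Against Hold this mix gives (1/2)·(-5) + (1/2)·1 = -2.
Against Counter this mix gives (1/2)·(-2) + (1/2)·(-4) = -3.
The defender will play Counter, holding the attacker to -3. Shifting weight toward the row that does better against Counter would raise this floor (the equalizing mix achieves -11/4 against both Counter and Hold), so the proposed strategy is not optimal.

No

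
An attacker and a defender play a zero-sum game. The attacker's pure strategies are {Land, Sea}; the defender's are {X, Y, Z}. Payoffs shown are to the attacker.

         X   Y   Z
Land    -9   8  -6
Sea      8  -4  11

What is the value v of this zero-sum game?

Row minima: Land → -9, Sea → -4; maximin = -4.
Column maxima: X → 8, Y → 8, Z → 11; minimax = 8.
-4 ≠ 8, so there is no saddle point; optimal play is mixed.
Z is strictly dominated by X (it gives the attacker strictly more in every row), so the defender never plays it.
On the remaining 2×2 (Land, Sea vs X, Y):
Let the attacker play Land with probability p. Expected payoff against X: (-9)p + 8(1−p) = −17p + 8; against Y: 8p + (-4)(1−p) = 12p − 4.
Setting these equal: −17p + 8 = 12p − 4 ⇒ −29p = -12 ⇒ p = 12/29, and the value is (-17)·(12/29) + 8 = 28/29.
For the defender: with q = P(X), equating Land's and Sea's payoffs gives −17q + 8 = 12q − 4 ⇒ q = 12/29.

28/29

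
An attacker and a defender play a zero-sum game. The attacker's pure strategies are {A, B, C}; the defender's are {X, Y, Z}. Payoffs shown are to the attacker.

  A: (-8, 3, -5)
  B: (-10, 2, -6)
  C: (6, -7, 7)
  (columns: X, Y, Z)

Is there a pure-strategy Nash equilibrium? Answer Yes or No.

No

Row minima: A → -8, B → -10, C → -7; maximin = -7.
Column maxima: X → 6, Y → 3, Z → 7; minimax = 3.
-7 ≠ 3, so no pure-strategy equilibrium exists.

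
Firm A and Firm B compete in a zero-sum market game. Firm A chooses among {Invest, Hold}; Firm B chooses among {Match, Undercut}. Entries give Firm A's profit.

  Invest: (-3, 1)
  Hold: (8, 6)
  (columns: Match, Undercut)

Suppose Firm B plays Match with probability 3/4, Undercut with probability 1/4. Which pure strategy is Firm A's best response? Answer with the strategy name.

Hold

Expected payoff of Invest: (3/4)·(-3) + (1/4)·1 = -2.
Expected payoff of Hold: (3/4)·8 + (1/4)·6 = 15/2.
The largest is 15/2, so Firm A's best response is Hold.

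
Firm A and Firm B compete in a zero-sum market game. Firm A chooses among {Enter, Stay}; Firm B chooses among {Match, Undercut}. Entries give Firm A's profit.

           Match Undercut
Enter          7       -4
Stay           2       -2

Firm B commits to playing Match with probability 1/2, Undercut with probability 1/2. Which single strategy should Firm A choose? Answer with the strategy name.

Expected payoff of Enter: (1/2)·7 + (1/2)·(-4) = 3/2.
Expected payoff of Stay: (1/2)·2 + (1/2)·(-2) = 0.
The largest is 3/2, so Firm A's best response is Enter.

Enter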